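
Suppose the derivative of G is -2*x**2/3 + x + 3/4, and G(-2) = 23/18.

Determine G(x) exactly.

The integrand splits into summands that can be handled one at a time.
A general antiderivative is -2*x**3/9 + x**2/2 + 3*x/4 + C.
The condition gives C = 23/18 - (41/18) = -1.
So G(x) = (-8*x**3 + 18*x**2 + 27*x - 36)/36.
Check: d/dx[(-8*x**3 + 18*x**2 + 27*x - 36)/36] = -2*x**2/3 + x + 3/4 = G'(x).

G(x) = (-8*x**3 + 18*x**2 + 27*x - 36)/36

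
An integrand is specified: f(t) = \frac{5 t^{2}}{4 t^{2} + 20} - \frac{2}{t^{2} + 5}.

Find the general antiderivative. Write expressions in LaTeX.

The integrand splits into summands that can be handled one at a time.
Check: d/dt[\frac{25 t - 33 \sqrt{5} \operatorname{atan}{\left(\frac{\sqrt{5} t}{5} \right)}}{20}] = \frac{5 t^{2} - 8}{4 t^{2} + 20}, which equals f(t).

F(t) = \frac{25 t - 33 \sqrt{5} \operatorname{atan}{\left(\frac{\sqrt{5} t}{5} \right)}}{20} + C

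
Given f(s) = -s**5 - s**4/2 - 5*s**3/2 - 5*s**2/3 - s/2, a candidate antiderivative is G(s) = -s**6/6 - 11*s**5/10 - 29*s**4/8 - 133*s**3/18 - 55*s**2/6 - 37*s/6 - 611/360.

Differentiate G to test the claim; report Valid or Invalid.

Invalid: d/ds[G] - f = -5*s**4 - 12*s**3 - 41*s**2/2 - 107*s/6 - 37/6, which is not 0.

d/ds[G] = -s**5 - 11*s**4/2 - 29*s**3/2 - 133*s**2/6 - 55*s/3 - 37/6
d/ds[G] - f(s) = -5*s**4 - 12*s**3 - 41*s**2/2 - 107*s/6 - 37/6 != 0.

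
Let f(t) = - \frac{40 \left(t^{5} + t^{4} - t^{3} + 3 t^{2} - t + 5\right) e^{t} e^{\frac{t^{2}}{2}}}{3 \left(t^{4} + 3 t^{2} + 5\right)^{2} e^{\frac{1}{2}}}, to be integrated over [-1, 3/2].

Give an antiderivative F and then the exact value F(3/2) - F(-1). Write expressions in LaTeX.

Antiderivative: F(t) = - \frac{20 e^{\frac{t^{2}}{2} + t - \frac{1}{2}}}{3 \left(\frac{t^{4}}{2} + \frac{3 t^{2}}{2} + \frac{5}{2}\right)}; value = - \frac{640 e^{\frac{17}{8}}}{807} + \frac{40}{27 e}

f has the shape u'v + uv' for u = - \frac{20}{3 \left(\frac{t^{4}}{2} + \frac{3 t^{2}}{2} + \frac{5}{2}\right)} and v = e^{\frac{t^{2}}{2} + t - \frac{1}{2}} — it is the derivative of the product u*v.
F(t) = - \frac{20 e^{\frac{t^{2}}{2} + t - \frac{1}{2}}}{3 \left(\frac{t^{4}}{2} + \frac{3 t^{2}}{2} + \frac{5}{2}\right)} is an antiderivative of f.
Check: d/dt[- \frac{20 e^{\frac{t^{2}}{2} + t - \frac{1}{2}}}{3 \left(\frac{t^{4}}{2} + \frac{3 t^{2}}{2} + \frac{5}{2}\right)}] = \frac{- \frac{40 t^{5} e^{t} e^{\frac{t^{2}}{2}}}{e^{\frac{1}{2}}} - \frac{40 t^{4} e^{t} e^{\frac{t^{2}}{2}}}{e^{\frac{1}{2}}} + \frac{40 t^{3} e^{t} e^{\frac{t^{2}}{2}}}{e^{\frac{1}{2}}} - \frac{120 t^{2} e^{t} e^{\frac{t^{2}}{2}}}{e^{\frac{1}{2}}} + \frac{40 t e^{t} e^{\frac{t^{2}}{2}}}{e^{\frac{1}{2}}} - \frac{200 e^{t} e^{\frac{t^{2}}{2}}}{e^{\frac{1}{2}}}}{3 t^{8} + 18 t^{6} + 57 t^{4} + 90 t^{2} + 75}, which equals f(t).
F(3/2) = - \frac{640 e^{\frac{17}{8}}}{807}; F(-1) = - \frac{40}{27 e}.
Integral = F(3/2) - F(-1) = - \frac{640 e^{\frac{17}{8}}}{807} + \frac{40}{27 e}.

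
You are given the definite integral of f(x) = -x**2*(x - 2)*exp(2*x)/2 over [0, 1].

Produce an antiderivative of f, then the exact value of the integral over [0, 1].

Antiderivative: F(x) = -x**3*exp(2*x)/4 + 7*x**2*exp(2*x)/8 - 7*x*exp(2*x)/8 + 7*exp(2*x)/16; value = -7/16 + 3*exp(2)/16

f has the shape u'v + uv' for u = -x**3/4 + 7*x**2/8 - 7*x/8 + 7/16 and v = exp(2*x) — it is the derivative of the product u*v.
F(x) = -x**3*exp(2*x)/4 + 7*x**2*exp(2*x)/8 - 7*x*exp(2*x)/8 + 7*exp(2*x)/16 is an antiderivative of f.
Check: d/dx[-x**3*exp(2*x)/4 + 7*x**2*exp(2*x)/8 - 7*x*exp(2*x)/8 + 7*exp(2*x)/16] = -x**3*exp(2*x)/2 + x**2*exp(2*x), which equals f(x).
F(1) = 3*exp(2)/16; F(0) = 7/16.
Integral = F(1) - F(0) = -7/16 + 3*exp(2)/16.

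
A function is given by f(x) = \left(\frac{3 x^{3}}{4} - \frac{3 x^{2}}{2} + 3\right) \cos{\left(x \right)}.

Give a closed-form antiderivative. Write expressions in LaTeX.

An antiderivative is F(x) = \frac{3 \left(x^{3} \sin{\left(x \right)} - 2 x^{2} \sin{\left(x \right)} + 3 x^{2} \cos{\left(x \right)} - 6 x \sin{\left(x \right)} - 4 x \cos{\left(x \right)} + 8 \sin{\left(x \right)} - 6 \cos{\left(x \right)}\right)}{4}.

Since d/dx undoes antidifferentiation here, F'(x) = f(x) is required of F(x).
Check: d/dx[\frac{3 \left(x^{3} \sin{\left(x \right)} - 2 x^{2} \sin{\left(x \right)} + 3 x^{2} \cos{\left(x \right)} - 6 x \sin{\left(x \right)} - 4 x \cos{\left(x \right)} + 8 \sin{\left(x \right)} - 6 \cos{\left(x \right)}\right)}{4}] = \frac{3 x^{3} \cos{\left(x \right)}}{4} - \frac{3 x^{2} \cos{\left(x \right)}}{2} + 3 \cos{\left(x \right)}, which equals f(x).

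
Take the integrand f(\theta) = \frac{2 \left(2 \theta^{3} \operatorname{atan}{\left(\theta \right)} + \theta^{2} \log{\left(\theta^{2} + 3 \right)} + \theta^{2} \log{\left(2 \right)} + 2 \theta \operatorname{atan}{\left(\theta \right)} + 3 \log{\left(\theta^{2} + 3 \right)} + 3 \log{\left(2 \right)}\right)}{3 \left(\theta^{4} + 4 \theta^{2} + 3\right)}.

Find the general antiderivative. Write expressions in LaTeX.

F(\theta) = \frac{2 \log{\left(\theta^{2} + 3 \right)} \operatorname{atan}{\left(\theta \right)}}{3} + \frac{2 \log{\left(2 \right)} \operatorname{atan}{\left(\theta \right)}}{3} + C

f has the shape u'v + uv' for u = \frac{2 \operatorname{atan}{\left(\theta \right)}}{3} and v = \log{\left(2 \theta^{2} + 6 \right)} — it is the derivative of the product u*v.
Check: d/d\theta[\frac{2 \log{\left(\theta^{2} + 3 \right)} \operatorname{atan}{\left(\theta \right)}}{3} + \frac{2 \log{\left(2 \right)} \operatorname{atan}{\left(\theta \right)}}{3}] = \frac{4 \theta^{3} \operatorname{atan}{\left(\theta \right)} + 2 \theta^{2} \log{\left(\theta^{2} + 3 \right)} + 2 \theta^{2} \log{\left(2 \right)} + 4 \theta \operatorname{atan}{\left(\theta \right)} + 6 \log{\left(\theta^{2} + 3 \right)} + 6 \log{\left(2 \right)}}{3 \theta^{4} + 12 \theta^{2} + 9}, which equals f(\theta).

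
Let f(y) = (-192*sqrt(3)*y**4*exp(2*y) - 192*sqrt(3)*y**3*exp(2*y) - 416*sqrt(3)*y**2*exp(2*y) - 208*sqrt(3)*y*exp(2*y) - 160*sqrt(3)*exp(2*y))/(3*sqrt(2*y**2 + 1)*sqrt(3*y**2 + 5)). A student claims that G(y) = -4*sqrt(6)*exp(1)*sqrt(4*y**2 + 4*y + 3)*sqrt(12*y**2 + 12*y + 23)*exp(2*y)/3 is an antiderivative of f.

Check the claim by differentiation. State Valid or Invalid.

Invalid: d/dy[G] - f = (-384*sqrt(6)*exp(1)*y**4*sqrt(2*y**2 + 1)*sqrt(3*y**2 + 5)*exp(2*y) + 192*sqrt(3)*y**4*sqrt(4*y**2 + 4*y + 3)*sqrt(12*y**2 + 12*y + 23)*exp(2*y) - 1152*sqrt(6)*exp(1)*y**3*sqrt(2*y**2 + 1)*sqrt(3*y**2 + 5)*exp(2*y) + 192*sqrt(3)*y**3*sqrt(4*y**2 + 4*y + 3)*sqrt(12*y**2 + 12*y + 23)*exp(2*y) - 1984*sqrt(6)*exp(1)*y**2*sqrt(2*y**2 + 1)*sqrt(3*y**2 + 5)*exp(2*y) + 416*sqrt(3)*y**2*sqrt(4*y**2 + 4*y + 3)*sqrt(12*y**2 + 12*y + 23)*exp(2*y) - 1728*sqrt(6)*exp(1)*y*sqrt(2*y**2 + 1)*sqrt(3*y**2 + 5)*exp(2*y) + 208*sqrt(3)*y*sqrt(4*y**2 + 4*y + 3)*sqrt(12*y**2 + 12*y + 23)*exp(2*y) - 808*sqrt(6)*exp(1)*sqrt(2*y**2 + 1)*sqrt(3*y**2 + 5)*exp(2*y) + 160*sqrt(3)*sqrt(4*y**2 + 4*y + 3)*sqrt(12*y**2 + 12*y + 23)*exp(2*y))/(3*sqrt(2*y**2 + 1)*sqrt(3*y**2 + 5)*sqrt(4*y**2 + 4*y + 3)*sqrt(12*y**2 + 12*y + 23)), which is not 0.

d/dy[G] = (-384*sqrt(6)*exp(1)*y**4*exp(2*y) - 1152*sqrt(6)*exp(1)*y**3*exp(2*y) - 1984*sqrt(6)*exp(1)*y**2*exp(2*y) - 1728*sqrt(6)*exp(1)*y*exp(2*y) - 808*sqrt(6)*exp(1)*exp(2*y))/(3*sqrt(4*y**2 + 4*y + 3)*sqrt(12*y**2 + 12*y + 23))
d/dy[G] - f(y) = (-384*sqrt(6)*exp(1)*y**4*sqrt(2*y**2 + 1)*sqrt(3*y**2 + 5)*exp(2*y) + 192*sqrt(3)*y**4*sqrt(4*y**2 + 4*y + 3)*sqrt(12*y**2 + 12*y + 23)*exp(2*y) - 1152*sqrt(6)*exp(1)*y**3*sqrt(2*y**2 + 1)*sqrt(3*y**2 + 5)*exp(2*y) + 192*sqrt(3)*y**3*sqrt(4*y**2 + 4*y + 3)*sqrt(12*y**2 + 12*y + 23)*exp(2*y) - 1984*sqrt(6)*exp(1)*y**2*sqrt(2*y**2 + 1)*sqrt(3*y**2 + 5)*exp(2*y) + 416*sqrt(3)*y**2*sqrt(4*y**2 + 4*y + 3)*sqrt(12*y**2 + 12*y + 23)*exp(2*y) - 1728*sqrt(6)*exp(1)*y*sqrt(2*y**2 + 1)*sqrt(3*y**2 + 5)*exp(2*y) + 208*sqrt(3)*y*sqrt(4*y**2 + 4*y + 3)*sqrt(12*y**2 + 12*y + 23)*exp(2*y) - 808*sqrt(6)*exp(1)*sqrt(2*y**2 + 1)*sqrt(3*y**2 + 5)*exp(2*y) + 160*sqrt(3)*sqrt(4*y**2 + 4*y + 3)*sqrt(12*y**2 + 12*y + 23)*exp(2*y))/(3*sqrt(2*y**2 + 1)*sqrt(3*y**2 + 5)*sqrt(4*y**2 + 4*y + 3)*sqrt(12*y**2 + 12*y + 23)) != 0.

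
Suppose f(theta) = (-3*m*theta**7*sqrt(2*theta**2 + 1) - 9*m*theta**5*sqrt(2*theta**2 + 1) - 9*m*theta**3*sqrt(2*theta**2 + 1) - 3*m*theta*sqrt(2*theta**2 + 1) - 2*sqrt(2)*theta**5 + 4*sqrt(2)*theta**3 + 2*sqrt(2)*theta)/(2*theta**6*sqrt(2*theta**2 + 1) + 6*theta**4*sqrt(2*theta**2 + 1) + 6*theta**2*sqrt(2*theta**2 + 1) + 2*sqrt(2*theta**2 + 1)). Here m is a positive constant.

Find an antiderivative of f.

Check any antiderivative F(theta) by computing F'(theta) and comparing it with f(theta).
Check: d/dtheta[-3*m*theta**2/4 + theta**2*sqrt(4*theta**2 + 2)/(2*theta**4 + 4*theta**2 + 2)] = (-3*m*theta**7*sqrt(2*theta**2 + 1) - 9*m*theta**5*sqrt(2*theta**2 + 1) - 9*m*theta**3*sqrt(2*theta**2 + 1) - 3*m*theta*sqrt(2*theta**2 + 1) - 2*sqrt(2)*theta**5 + 4*sqrt(2)*theta**3 + 2*sqrt(2)*theta)/(2*theta**6*sqrt(2*theta**2 + 1) + 6*theta**4*sqrt(2*theta**2 + 1) + 6*theta**2*sqrt(2*theta**2 + 1) + 2*sqrt(2*theta**2 + 1)) = f(theta).

An antiderivative is F(theta) = -3*m*theta**2/4 + theta**2*sqrt(4*theta**2 + 2)/(2*theta**4 + 4*theta**2 + 2).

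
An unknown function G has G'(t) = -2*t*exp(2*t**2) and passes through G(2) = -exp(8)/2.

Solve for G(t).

The substitution u = 2*t**2 works: G'(t) is exactly (dG/du)*(du/dt) for that inner function.
A general antiderivative is -exp(2*t**2)/2 + C.
The condition gives C = -exp(8)/2 - (-exp(8)/2) = 0.
So G(t) = -exp(2*t**2)/2.
Check: d/dt[-exp(2*t**2)/2] = -2*t*exp(2*t**2) = G'(t).

G(t) = -exp(2*t**2)/2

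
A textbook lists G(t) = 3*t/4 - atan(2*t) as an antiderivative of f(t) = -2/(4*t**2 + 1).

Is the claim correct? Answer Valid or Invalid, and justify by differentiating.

Invalid: d/dt[G] - f = 3/4, which is not 0.

d/dt[G] = (12*t**2 - 5)/(16*t**2 + 4)
d/dt[G] - f(t) = 3/4 != 0.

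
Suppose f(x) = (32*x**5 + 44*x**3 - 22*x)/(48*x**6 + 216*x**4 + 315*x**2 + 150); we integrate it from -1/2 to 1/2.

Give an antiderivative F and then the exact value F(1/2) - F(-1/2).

Antiderivative: F(x) = log(3*x**2/2 + 3)/3 + 3/(4*(2*x**2 + 5/2)); value = 0

For F(x) to be correct the identity F'(x) - f(x) = 0 must hold.
F(x) = log(3*x**2/2 + 3)/3 + 3/(4*(2*x**2 + 5/2)) is an antiderivative of f.
Check: d/dx[log(3*x**2/2 + 3)/3 + 3/(4*(2*x**2 + 5/2))] = (32*x**5 + 44*x**3 - 22*x)/(48*x**6 + 216*x**4 + 315*x**2 + 150) = f(x).
F(1/2) = 1/4 + log(27/8)/3; F(-1/2) = 1/4 + log(27/8)/3.
Integral = F(1/2) - F(-1/2) = 0.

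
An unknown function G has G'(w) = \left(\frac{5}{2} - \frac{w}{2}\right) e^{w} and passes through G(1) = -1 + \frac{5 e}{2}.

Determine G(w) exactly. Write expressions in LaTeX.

Recognize the product-rule pattern: G'(w) = u'v + uv' with u = 3 - \frac{w}{2}, v = e^{w}, so integration by parts undoes it.
A general antiderivative is \frac{\left(6 - w\right) e^{w}}{2} + C.
The condition gives C = -1 + \frac{5 e}{2} - (\frac{5 e}{2}) = -1.
So G(w) = - \frac{w e^{w}}{2} + 3 e^{w} - 1.
Check: d/dw[- \frac{w e^{w}}{2} + 3 e^{w} - 1] = - \frac{w e^{w}}{2} + \frac{5 e^{w}}{2}, which equals G'(w).

G(w) = - \frac{w e^{w}}{2} + 3 e^{w} - 1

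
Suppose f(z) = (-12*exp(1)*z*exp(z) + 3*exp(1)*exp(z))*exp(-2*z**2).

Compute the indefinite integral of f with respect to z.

f matches the chain-rule pattern g'(h)*h' with inner function h(z) = -2*z**2 + z + 1; substituting u = h(z) collapses the integral.
Check: d/dz[3*exp(-2*z**2 + z + 1)] = -12*exp(1)*z*exp(z)*exp(-2*z**2) + 3*exp(1)*exp(z)*exp(-2*z**2), which equals f(z).

F(z) = 3*exp(-2*z**2 + z + 1) + C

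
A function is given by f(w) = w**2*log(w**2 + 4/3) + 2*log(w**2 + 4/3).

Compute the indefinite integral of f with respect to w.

The integrand splits into summands that can be handled one at a time.
Check: d/dw[(9*w**3*log(w**2 + 4/3) - 6*w**3 + 54*w*log(w**2 + 4/3) - 84*w + 56*sqrt(3)*atan(sqrt(3)*w/2))/27] = w**2*log(w**2 + 4/3) + 2*log(w**2 + 4/3) = f(w).

F(w) = (9*w**3*log(w**2 + 4/3) - 6*w**3 + 54*w*log(w**2 + 4/3) - 84*w + 56*sqrt(3)*atan(sqrt(3)*w/2))/27 + C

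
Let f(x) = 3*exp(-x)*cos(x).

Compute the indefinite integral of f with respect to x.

Whatever form F(x) takes, F'(x) = f(x) is non-negotiable.
Check: d/dx[(3*sin(x) - 3*cos(x))*exp(-x)/2] = 3*exp(-x)*cos(x) = f(x).

F(x) = (3*sin(x) - 3*cos(x))*exp(-x)/2 + C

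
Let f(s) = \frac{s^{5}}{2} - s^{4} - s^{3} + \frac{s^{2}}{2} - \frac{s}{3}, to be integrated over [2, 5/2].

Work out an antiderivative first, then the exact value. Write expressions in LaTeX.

Integrate term by term and add the pieces.
F(s) = \frac{s^{6}}{12} - \frac{s^{5}}{5} - \frac{s^{4}}{4} + \frac{s^{3}}{6} - \frac{s^{2}}{6} is an antiderivative of f.
Check: d/ds[\frac{s^{6}}{12} - \frac{s^{5}}{5} - \frac{s^{4}}{4} + \frac{s^{3}}{6} - \frac{s^{2}}{6}] = \frac{s^{5}}{2} - s^{4} - s^{3} + \frac{s^{2}}{2} - \frac{s}{3} = f(s).
F(5/2) = - \frac{5675}{768}; F(2) = - \frac{22}{5}.
Integral = F(5/2) - F(2) = - \frac{11479}{3840}.

Antiderivative: F(s) = \frac{s^{6}}{12} - \frac{s^{5}}{5} - \frac{s^{4}}{4} + \frac{s^{3}}{6} - \frac{s^{2}}{6}; value = - \frac{11479}{3840}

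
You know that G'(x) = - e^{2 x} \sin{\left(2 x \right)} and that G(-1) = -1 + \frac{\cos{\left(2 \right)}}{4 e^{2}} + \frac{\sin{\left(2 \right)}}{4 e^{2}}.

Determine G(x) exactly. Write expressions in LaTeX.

A candidate passes only if d/dx[G] lands on the given G'(x) exactly.
A general antiderivative is - \frac{e^{2 x} \sin{\left(2 x \right)}}{4} + \frac{e^{2 x} \cos{\left(2 x \right)}}{4} + C.
The condition gives C = -1 + \frac{\cos{\left(2 \right)}}{4 e^{2}} + \frac{\sin{\left(2 \right)}}{4 e^{2}} - (\frac{\cos{\left(2 \right)}}{4 e^{2}} + \frac{\sin{\left(2 \right)}}{4 e^{2}}) = -1.
So G(x) = - \frac{e^{2 x} \sin{\left(2 x \right)}}{4} + \frac{e^{2 x} \cos{\left(2 x \right)}}{4} - 1.
Check: d/dx[- \frac{e^{2 x} \sin{\left(2 x \right)}}{4} + \frac{e^{2 x} \cos{\left(2 x \right)}}{4} - 1] = - e^{2 x} \sin{\left(2 x \right)} = G'(x).

G(x) = - \frac{e^{2 x} \sin{\left(2 x \right)}}{4} + \frac{e^{2 x} \cos{\left(2 x \right)}}{4} - 1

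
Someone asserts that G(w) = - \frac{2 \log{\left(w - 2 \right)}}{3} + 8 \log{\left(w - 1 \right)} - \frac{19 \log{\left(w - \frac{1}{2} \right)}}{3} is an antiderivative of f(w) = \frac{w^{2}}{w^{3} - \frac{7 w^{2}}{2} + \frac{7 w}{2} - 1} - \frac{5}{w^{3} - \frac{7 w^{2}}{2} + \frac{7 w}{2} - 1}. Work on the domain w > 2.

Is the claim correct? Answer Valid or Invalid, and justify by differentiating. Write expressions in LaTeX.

Valid: G'(w) = f(w).

d/dw[G] = \frac{2 w^{2} - 10}{2 w^{3} - 7 w^{2} + 7 w - 2}
This equals f(w) exactly, so the claim holds.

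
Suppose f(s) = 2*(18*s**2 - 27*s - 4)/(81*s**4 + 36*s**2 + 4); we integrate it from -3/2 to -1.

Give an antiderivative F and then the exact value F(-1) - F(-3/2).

Recognize the product-rule pattern: f = u'v + uv' with u = 1/(3*s**2 + 2/3), v = 1 - 4*s/3, so integration by parts undoes it.
F(s) = (3 - 4*s)/(9*s**2 + 2) is an antiderivative of f.
Check: d/ds[(3 - 4*s)/(9*s**2 + 2)] = (36*s**2 - 54*s - 8)/(81*s**4 + 36*s**2 + 4), which equals f(s).
F(-1) = 7/11; F(-3/2) = 36/89.
Integral = F(-1) - F(-3/2) = 227/979.

Antiderivative: F(s) = (3 - 4*s)/(9*s**2 + 2); value = 227/979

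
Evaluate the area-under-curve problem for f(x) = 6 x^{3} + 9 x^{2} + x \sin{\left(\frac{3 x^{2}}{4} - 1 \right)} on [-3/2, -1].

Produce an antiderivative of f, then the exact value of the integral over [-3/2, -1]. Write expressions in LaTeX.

The integrand splits into summands that can be handled one at a time.
F(x) = \frac{3 x^{4}}{2} + 3 x^{3} - \frac{2 \cos{\left(\frac{3 x^{2}}{4} - 1 \right)}}{3} is an antiderivative of f.
Check: d/dx[\frac{3 x^{4}}{2} + 3 x^{3} - \frac{2 \cos{\left(\frac{3 x^{2}}{4} - 1 \right)}}{3}] = 6 x^{3} + 9 x^{2} + x \sin{\left(\frac{3 x^{2}}{4} - 1 \right)} = f(x).
F(-1) = - \frac{3}{2} - \frac{2 \cos{\left(\frac{1}{4} \right)}}{3}; F(-3/2) = - \frac{81}{32} - \frac{2 \cos{\left(\frac{11}{16} \right)}}{3}.
Integral = F(-1) - F(-3/2) = - \frac{2 \cos{\left(\frac{1}{4} \right)}}{3} + \frac{2 \cos{\left(\frac{11}{16} \right)}}{3} + \frac{33}{32}.

Antiderivative: F(x) = \frac{3 x^{4}}{2} + 3 x^{3} - \frac{2 \cos{\left(\frac{3 x^{2}}{4} - 1 \right)}}{3}; value = - \frac{2 \cos{\left(\frac{1}{4} \right)}}{3} + \frac{2 \cos{\left(\frac{11}{16} \right)}}{3} + \frac{33}{32}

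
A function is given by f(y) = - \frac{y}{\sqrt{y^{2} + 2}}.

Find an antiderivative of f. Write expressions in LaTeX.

An antiderivative is F(y) = - \sqrt{y^{2} + 2}.

The substitution u = y^{2} + 2 works: f is exactly (dF/du)*(du/dy) for that inner function.
Check: d/dy[- \sqrt{y^{2} + 2}] = - \frac{y}{\sqrt{y^{2} + 2}} = f(y).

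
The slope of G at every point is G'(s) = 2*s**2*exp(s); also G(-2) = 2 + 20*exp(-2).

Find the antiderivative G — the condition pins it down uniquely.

G(s) = 2*(s**2*exp(s) - 2*s*exp(s) + 2*exp(s) + 1)

G'(s) has the shape u'v + uv' for u = 2*s**2 - 4*s + 4 and v = exp(s) — it is the derivative of the product u*v.
A general antiderivative is (2*s**2 - 4*s + 4)*exp(s) + C.
The condition gives C = 2 + 20*exp(-2) - (20*exp(-2)) = 2.
So G(s) = 2*(s**2*exp(s) - 2*s*exp(s) + 2*exp(s) + 1).
Check: d/ds[2*(s**2*exp(s) - 2*s*exp(s) + 2*exp(s) + 1)] = 2*s**2*exp(s) = G'(s).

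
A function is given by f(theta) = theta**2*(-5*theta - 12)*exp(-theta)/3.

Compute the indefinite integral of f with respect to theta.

F(theta) = 5*theta**3*exp(-theta)/3 + 9*theta**2*exp(-theta) + 18*theta*exp(-theta) + 18*exp(-theta) + C

f has the shape u'v + uv' for u = 5*theta**3/3 + 9*theta**2 + 18*theta + 18 and v = exp(-theta) — it is the derivative of the product u*v.
Check: d/dtheta[5*theta**3*exp(-theta)/3 + 9*theta**2*exp(-theta) + 18*theta*exp(-theta) + 18*exp(-theta)] = (-5*theta**3 - 12*theta**2)*exp(-theta)/3, which equals f(theta).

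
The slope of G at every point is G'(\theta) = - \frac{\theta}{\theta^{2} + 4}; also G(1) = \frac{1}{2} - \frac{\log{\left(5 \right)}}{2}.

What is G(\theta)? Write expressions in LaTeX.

G(\theta) = - \frac{\log{\left(\theta^{2} + 4 \right)} - 1}{2}

G'(\theta) matches the chain-rule pattern g'(h)*h' with inner function h(\theta) = \theta^{2} + 4; substituting u = h(\theta) collapses the integral.
A general antiderivative is - \frac{\log{\left(\theta^{2} + 4 \right)}}{2} + C.
The condition gives C = \frac{1}{2} - \frac{\log{\left(5 \right)}}{2} - (- \frac{\log{\left(5 \right)}}{2}) = \frac{1}{2}.
So G(\theta) = - \frac{\log{\left(\theta^{2} + 4 \right)} - 1}{2}.
Check: d/d\theta[- \frac{\log{\left(\theta^{2} + 4 \right)} - 1}{2}] = - \frac{\theta}{\theta^{2} + 4} = G'(\theta).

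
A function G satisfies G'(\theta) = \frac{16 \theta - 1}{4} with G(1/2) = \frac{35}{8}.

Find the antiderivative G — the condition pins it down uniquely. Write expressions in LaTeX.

G(\theta) = \frac{8 \theta^{2} - \theta + 16}{4}

A first test for any G(\theta): its \theta-derivative must equal the given G'(\theta).
A general antiderivative is 2 \theta^{2} - \frac{\theta}{4} + 5 + C.
The condition gives C = \frac{35}{8} - (\frac{43}{8}) = -1.
So G(\theta) = \frac{8 \theta^{2} - \theta + 16}{4}.
Check: d/d\theta[\frac{8 \theta^{2} - \theta + 16}{4}] = 4 \theta - \frac{1}{4}, which equals G'(\theta).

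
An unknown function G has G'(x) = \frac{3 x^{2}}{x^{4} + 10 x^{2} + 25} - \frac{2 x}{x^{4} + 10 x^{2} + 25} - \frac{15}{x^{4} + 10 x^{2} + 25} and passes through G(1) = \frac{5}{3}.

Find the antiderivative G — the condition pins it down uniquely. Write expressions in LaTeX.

G'(x) has the shape u'v + uv' for u = \frac{1}{x^{2} + 5} and v = 1 - 3 x — it is the derivative of the product u*v.
A general antiderivative is \frac{1 - 3 x}{x^{2} + 5} + C.
The condition gives C = \frac{5}{3} - (- \frac{1}{3}) = 2.
So G(x) = \frac{2 x^{2} - 3 x + 11}{x^{2} + 5}.
Check: d/dx[\frac{2 x^{2} - 3 x + 11}{x^{2} + 5}] = \frac{3 x^{2} - 2 x - 15}{x^{4} + 10 x^{2} + 25}, which equals G'(x).

G(x) = \frac{2 x^{2} - 3 x + 11}{x^{2} + 5}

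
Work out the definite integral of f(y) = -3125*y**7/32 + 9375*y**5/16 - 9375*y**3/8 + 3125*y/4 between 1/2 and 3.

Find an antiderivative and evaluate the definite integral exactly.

Antiderivative: F(y) = -3125*y**8/256 + 3125*y**6/32 - 9375*y**4/32 + 3125*y**2/8; value = -1913296875/65536

The substitution u = 5*y**2/4 - 5/2 works: f is exactly (dF/du)*(du/dy) for that inner function.
F(y) = -3125*y**8/256 + 3125*y**6/32 - 9375*y**4/32 + 3125*y**2/8 is an antiderivative of f.
Check: d/dy[-3125*y**8/256 + 3125*y**6/32 - 9375*y**4/32 + 3125*y**2/8] = -3125*y**7/32 + 9375*y**5/16 - 9375*y**3/8 + 3125*y/4 = f(y).
F(3) = -7453125/256; F(1/2) = 5296875/65536.
Integral = F(3) - F(1/2) = -1913296875/65536.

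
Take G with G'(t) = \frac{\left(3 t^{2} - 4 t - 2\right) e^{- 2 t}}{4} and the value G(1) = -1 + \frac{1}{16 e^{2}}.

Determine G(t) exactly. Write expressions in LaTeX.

Recognize the product-rule pattern: G'(t) = u'v + uv' with u = - \frac{3 t^{2}}{8} + \frac{t}{8} + \frac{5}{16}, v = e^{- 2 t}, so integration by parts undoes it.
A general antiderivative is \frac{\left(- 6 t^{2} + 2 t + 5\right) e^{- 2 t}}{16} + C.
The condition gives C = -1 + \frac{1}{16 e^{2}} - (\frac{1}{16 e^{2}}) = -1.
So G(t) = - \frac{3 t^{2} e^{- 2 t}}{8} + \frac{t e^{- 2 t}}{8} - 1 + \frac{5 e^{- 2 t}}{16}.
Check: d/dt[- \frac{3 t^{2} e^{- 2 t}}{8} + \frac{t e^{- 2 t}}{8} - 1 + \frac{5 e^{- 2 t}}{16}] = \frac{\left(3 t^{2} - 4 t - 2\right) e^{- 2 t}}{4} = G'(t).

G(t) = - \frac{3 t^{2} e^{- 2 t}}{8} + \frac{t e^{- 2 t}}{8} - 1 + \frac{5 e^{- 2 t}}{16}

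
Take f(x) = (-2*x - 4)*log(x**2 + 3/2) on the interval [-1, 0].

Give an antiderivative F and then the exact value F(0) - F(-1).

Antiderivative: F(x) = -(2*x**2*log(x**2 + 3/2) - 2*x**2 + 8*x*log(x**2 + 3/2) - 16*x + 3*log(x**2 + 3/2) + 8*sqrt(6)*atan(sqrt(6)*x/3))/2; value = -4*sqrt(6)*atan(sqrt(6)/3) - 3*log(5/2)/2 - 3*log(3/2)/2 + 7

Differentiate the proposed F(x) back; it has to land on f(x) exactly.
F(x) = -(2*x**2*log(x**2 + 3/2) - 2*x**2 + 8*x*log(x**2 + 3/2) - 16*x + 3*log(x**2 + 3/2) + 8*sqrt(6)*atan(sqrt(6)*x/3))/2 is an antiderivative of f.
Check: d/dx[-(2*x**2*log(x**2 + 3/2) - 2*x**2 + 8*x*log(x**2 + 3/2) - 16*x + 3*log(x**2 + 3/2) + 8*sqrt(6)*atan(sqrt(6)*x/3))/2] = -2*x*log(x**2 + 3/2) - 4*log(x**2 + 3/2), which equals f(x).
F(0) = -3*log(3/2)/2; F(-1) = -7 + 3*log(5/2)/2 + 4*sqrt(6)*atan(sqrt(6)/3).
Integral = F(0) - F(-1) = -4*sqrt(6)*atan(sqrt(6)/3) - 3*log(5/2)/2 - 3*log(3/2)/2 + 7.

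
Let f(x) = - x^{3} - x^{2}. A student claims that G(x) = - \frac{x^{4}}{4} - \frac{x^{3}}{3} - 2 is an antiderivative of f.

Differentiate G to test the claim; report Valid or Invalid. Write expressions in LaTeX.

Valid: G'(x) = f(x).

d/dx[G] = - x^{3} - x^{2}
This equals f(x) exactly, so the claim holds.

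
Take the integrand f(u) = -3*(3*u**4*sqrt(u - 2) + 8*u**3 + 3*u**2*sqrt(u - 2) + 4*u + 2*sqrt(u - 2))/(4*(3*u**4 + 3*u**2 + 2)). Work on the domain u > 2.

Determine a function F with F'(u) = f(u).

An antiderivative is F(u) = -u*sqrt(u - 2)/2 + sqrt(u - 2) - log(2*u**4 + 2*u**2 + 4/3)/2.

Since d/du undoes antidifferentiation here, F'(u) = f(u) is required of F(u).
Check: d/du[-u*sqrt(u - 2)/2 + sqrt(u - 2) - log(2*u**4 + 2*u**2 + 4/3)/2] = (-9*u**5 + 18*u**4 - 24*u**3*sqrt(u - 2) - 9*u**3 + 18*u**2 - 12*u*sqrt(u - 2) - 6*u + 12)/(12*u**4*sqrt(u - 2) + 12*u**2*sqrt(u - 2) + 8*sqrt(u - 2)), which equals f(u).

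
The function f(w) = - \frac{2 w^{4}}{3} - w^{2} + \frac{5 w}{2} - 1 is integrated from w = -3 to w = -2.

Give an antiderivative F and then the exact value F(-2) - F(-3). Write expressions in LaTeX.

Integrate term by term and add the pieces.
F(w) = \frac{w \left(- 8 w^{4} - 20 w^{2} + 75 w - 60\right)}{60} is an antiderivative of f.
Check: d/dw[\frac{w \left(- 8 w^{4} - 20 w^{2} + 75 w - 60\right)}{60}] = - \frac{2 w^{4}}{3} - w^{2} + \frac{5 w}{2} - 1 = f(w).
F(-2) = \frac{209}{15}; F(-3) = \frac{1113}{20}.
Integral = F(-2) - F(-3) = - \frac{2503}{60}.

Antiderivative: F(w) = \frac{w \left(- 8 w^{4} - 20 w^{2} + 75 w - 60\right)}{60}; value = - \frac{2503}{60}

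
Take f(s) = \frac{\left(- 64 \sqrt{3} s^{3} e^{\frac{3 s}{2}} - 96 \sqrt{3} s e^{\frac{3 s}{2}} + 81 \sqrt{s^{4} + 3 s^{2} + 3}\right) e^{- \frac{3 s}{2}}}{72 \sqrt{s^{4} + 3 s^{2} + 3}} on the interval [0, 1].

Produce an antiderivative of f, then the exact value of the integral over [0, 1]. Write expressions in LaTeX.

Antiderivative: F(s) = - \frac{\left(16 \sqrt{3} \sqrt{s^{4} + 3 s^{2} + 3} e^{\frac{3 s}{2}} + 27\right) e^{- \frac{3 s}{2}}}{36}; value = - \frac{4 \sqrt{21}}{9} - \frac{3}{4 e^{\frac{3}{2}}} + \frac{25}{12}

An antiderivative F(s) passes only if d/ds[F] lands on f(s) exactly.
F(s) = - \frac{\left(16 \sqrt{3} \sqrt{s^{4} + 3 s^{2} + 3} e^{\frac{3 s}{2}} + 27\right) e^{- \frac{3 s}{2}}}{36} is an antiderivative of f.
Check: d/ds[- \frac{\left(16 \sqrt{3} \sqrt{s^{4} + 3 s^{2} + 3} e^{\frac{3 s}{2}} + 27\right) e^{- \frac{3 s}{2}}}{36}] = \frac{\left(- 64 \sqrt{3} s^{3} e^{\frac{3 s}{2}} - 96 \sqrt{3} s e^{\frac{3 s}{2}} + 81 \sqrt{s^{4} + 3 s^{2} + 3}\right) e^{- \frac{3 s}{2}}}{72 \sqrt{s^{4} + 3 s^{2} + 3}} = f(s).
F(1) = - \frac{4 \sqrt{21}}{9} - \frac{3}{4 e^{\frac{3}{2}}}; F(0) = - \frac{25}{12}.
Integral = F(1) - F(0) = - \frac{4 \sqrt{21}}{9} - \frac{3}{4 e^{\frac{3}{2}}} + \frac{25}{12}.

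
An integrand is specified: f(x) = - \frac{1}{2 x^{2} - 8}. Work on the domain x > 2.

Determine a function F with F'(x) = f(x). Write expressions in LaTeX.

An antiderivative is F(x) = - \frac{\log{\left(x - 2 \right)}}{8} + \frac{\log{\left(x + 2 \right)}}{8}.

The denominator factors as 2 \left(x - 2\right) \left(x + 2\right); partial fractions split f into directly integrable pieces: \frac{1}{8 \left(x + 2\right)} - \frac{1}{8 \left(x - 2\right)}.
Check: d/dx[- \frac{\log{\left(x - 2 \right)}}{8} + \frac{\log{\left(x + 2 \right)}}{8}] = - \frac{1}{2 x^{2} - 8} = f(x).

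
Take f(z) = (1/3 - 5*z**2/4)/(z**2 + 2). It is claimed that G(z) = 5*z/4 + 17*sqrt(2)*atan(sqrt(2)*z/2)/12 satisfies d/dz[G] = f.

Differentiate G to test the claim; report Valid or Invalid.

Invalid: d/dz[G] - f = 5/2, which is not 0.

d/dz[G] = (15*z**2 + 64)/(12*z**2 + 24)
d/dz[G] - f(z) = 5/2 != 0.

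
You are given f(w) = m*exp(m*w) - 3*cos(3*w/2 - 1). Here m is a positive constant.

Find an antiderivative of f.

Integrate term by term and add the pieces.
Check: d/dw[exp(m*w) - 2*sin(3*w/2 - 1)] = m*exp(m*w) - 3*cos(3*w/2 - 1) = f(w).

An antiderivative is F(w) = exp(m*w) - 2*sin(3*w/2 - 1).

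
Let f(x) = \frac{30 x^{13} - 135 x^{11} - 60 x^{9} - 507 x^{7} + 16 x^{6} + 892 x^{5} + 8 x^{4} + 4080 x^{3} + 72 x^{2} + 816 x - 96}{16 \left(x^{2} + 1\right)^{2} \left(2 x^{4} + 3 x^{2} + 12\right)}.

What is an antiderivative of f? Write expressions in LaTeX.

A candidate is checked by its d/dx: the result must match f(x).
Check: d/dx[\frac{5 x^{8} - 55 x^{6} + 180 x^{4} - 48 x^{2} \log{\left(\frac{2 x^{4}}{3} + x^{2} + 4 \right)} - 80 x^{2} - 16 x - 48 \log{\left(\frac{2 x^{4}}{3} + x^{2} + 4 \right)} - 160}{32 x^{2} + 32}] = \frac{30 x^{13} - 135 x^{11} - 60 x^{9} - 507 x^{7} + 16 x^{6} + 892 x^{5} + 8 x^{4} + 4080 x^{3} + 72 x^{2} + 816 x - 96}{32 x^{8} + 112 x^{6} + 320 x^{4} + 432 x^{2} + 192}, which equals f(x).

An antiderivative is F(x) = \frac{5 x^{8} - 55 x^{6} + 180 x^{4} - 48 x^{2} \log{\left(\frac{2 x^{4}}{3} + x^{2} + 4 \right)} - 80 x^{2} - 16 x - 48 \log{\left(\frac{2 x^{4}}{3} + x^{2} + 4 \right)} - 160}{32 x^{2} + 32}.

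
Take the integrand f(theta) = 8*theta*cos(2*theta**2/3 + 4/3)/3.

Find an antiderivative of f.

The substitution u = 2*theta**2/3 + 4/3 works: f is exactly (dF/du)*(du/dtheta) for that inner function.
Check: d/dtheta[2*sin(2*theta**2/3 + 4/3)] = 8*theta*cos(2*theta**2/3 + 4/3)/3 = f(theta).

An antiderivative is F(theta) = 2*sin(2*theta**2/3 + 4/3).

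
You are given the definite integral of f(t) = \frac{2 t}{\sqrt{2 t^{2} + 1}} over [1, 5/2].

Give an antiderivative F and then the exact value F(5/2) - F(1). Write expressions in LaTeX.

The substitution u = 2 t^{2} + 1 works: f is exactly (dF/du)*(du/dt) for that inner function.
F(t) = \sqrt{2 t^{2} + 1} is an antiderivative of f.
Check: d/dt[\sqrt{2 t^{2} + 1}] = \frac{2 t}{\sqrt{2 t^{2} + 1}} = f(t).
F(5/2) = \frac{3 \sqrt{6}}{2}; F(1) = \sqrt{3}.
Integral = F(5/2) - F(1) = - \sqrt{3} + \frac{3 \sqrt{6}}{2}.

Antiderivative: F(t) = \sqrt{2 t^{2} + 1}; value = - \sqrt{3} + \frac{3 \sqrt{6}}{2}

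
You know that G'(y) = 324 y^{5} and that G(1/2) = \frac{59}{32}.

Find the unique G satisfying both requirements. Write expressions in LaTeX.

G(y) = 54 y^{6} + 1

The proposed G(y) is checked by its d/dy: the result must match the given G'(y).
A general antiderivative is 54 y^{6} + C.
The condition gives C = \frac{59}{32} - (\frac{27}{32}) = 1.
So G(y) = 54 y^{6} + 1.
Check: d/dy[54 y^{6} + 1] = 324 y^{5} = G'(y).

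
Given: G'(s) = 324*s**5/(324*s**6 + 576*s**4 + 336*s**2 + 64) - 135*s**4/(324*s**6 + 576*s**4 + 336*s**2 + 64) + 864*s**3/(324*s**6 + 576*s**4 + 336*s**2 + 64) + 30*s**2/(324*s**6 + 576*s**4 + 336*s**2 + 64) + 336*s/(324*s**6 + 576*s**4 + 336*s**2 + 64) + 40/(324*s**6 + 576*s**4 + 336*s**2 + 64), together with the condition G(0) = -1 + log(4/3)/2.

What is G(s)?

G(s) = (5*s + 2*(3*s**2 + 2)*log(3*s**2 + 4/3) - 8)/(4*(3*s**2 + 2))

The integrand splits into summands that can be handled one at a time.
A general antiderivative is (5*s/4 - 2)/(3*s**2 + 2) + log(3*s**2 + 4/3)/2 + C.
The condition gives C = -1 + log(4/3)/2 - (-1 + log(4/3)/2) = 0.
So G(s) = (5*s + 2*(3*s**2 + 2)*log(3*s**2 + 4/3) - 8)/(4*(3*s**2 + 2)).
Check: d/ds[(5*s + 2*(3*s**2 + 2)*log(3*s**2 + 4/3) - 8)/(4*(3*s**2 + 2))] = (324*s**5 - 135*s**4 + 864*s**3 + 30*s**2 + 336*s + 40)/(324*s**6 + 576*s**4 + 336*s**2 + 64), which equals G'(s).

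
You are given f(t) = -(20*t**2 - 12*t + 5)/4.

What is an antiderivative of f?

A candidate is checked by its d/dt: the result must match f(t).
Check: d/dt[(-20*t**3 + 18*t**2 - 15*t + 20)/12] = -5*t**2 + 3*t - 5/4, which equals f(t).

An antiderivative is F(t) = (-20*t**3 + 18*t**2 - 15*t + 20)/12.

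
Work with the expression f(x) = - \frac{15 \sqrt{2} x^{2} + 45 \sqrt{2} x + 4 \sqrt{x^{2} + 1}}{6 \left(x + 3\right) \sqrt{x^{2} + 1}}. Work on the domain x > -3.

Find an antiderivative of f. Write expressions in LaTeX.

Whatever form F(x) takes, F'(x) = f(x) is non-negotiable.
Check: d/dx[- \frac{5 \sqrt{2 x^{2} + 2}}{2} - \frac{2 \log{\left(x + 3 \right)}}{3}] = \frac{- 15 \sqrt{2} x^{2} - 45 \sqrt{2} x - 4 \sqrt{x^{2} + 1}}{6 x \sqrt{x^{2} + 1} + 18 \sqrt{x^{2} + 1}}, which equals f(x).

An antiderivative is F(x) = - \frac{5 \sqrt{2 x^{2} + 2}}{2} - \frac{2 \log{\left(x + 3 \right)}}{3}.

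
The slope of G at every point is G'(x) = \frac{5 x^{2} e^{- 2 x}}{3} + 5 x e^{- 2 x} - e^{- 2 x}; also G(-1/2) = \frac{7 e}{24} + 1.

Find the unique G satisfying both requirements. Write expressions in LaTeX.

Recognize the product-rule pattern: G'(x) = u'v + uv' with u = - \frac{5 x^{2}}{6} - \frac{10 x}{3} - \frac{7}{6}, v = e^{- 2 x}, so integration by parts undoes it.
A general antiderivative is \frac{\left(- 5 x^{2} - 20 x - 7\right) e^{- 2 x}}{6} + C.
The condition gives C = \frac{7 e}{24} + 1 - (\frac{7 e}{24}) = 1.
So G(x) = \frac{\left(- 5 x^{2} - 20 x - 7\right) e^{- 2 x}}{6} + 1.
Check: d/dx[\frac{\left(- 5 x^{2} - 20 x - 7\right) e^{- 2 x}}{6} + 1] = \frac{\left(5 x^{2} + 15 x - 3\right) e^{- 2 x}}{3}, which equals G'(x).

G(x) = \frac{\left(- 5 x^{2} - 20 x - 7\right) e^{- 2 x}}{6} + 1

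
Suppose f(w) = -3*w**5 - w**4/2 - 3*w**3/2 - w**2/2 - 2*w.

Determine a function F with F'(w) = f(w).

An antiderivative is F(w) = -w**2*(60*w**4 + 12*w**3 + 45*w**2 + 20*w + 120)/120.

Integrate term by term and add the pieces.
Check: d/dw[-w**2*(60*w**4 + 12*w**3 + 45*w**2 + 20*w + 120)/120] = -3*w**5 - w**4/2 - 3*w**3/2 - w**2/2 - 2*w = f(w).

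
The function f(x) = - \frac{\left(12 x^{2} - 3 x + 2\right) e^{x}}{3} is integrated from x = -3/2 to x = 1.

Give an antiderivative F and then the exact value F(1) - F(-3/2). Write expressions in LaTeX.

Recognize the product-rule pattern: f = u'v + uv' with u = - 4 x^{2} + 9 x - \frac{29}{3}, v = e^{x}, so integration by parts undoes it.
F(x) = - \frac{\left(12 x^{2} - 27 x + 29\right) e^{x}}{3} is an antiderivative of f.
Check: d/dx[- \frac{\left(12 x^{2} - 27 x + 29\right) e^{x}}{3}] = - 4 x^{2} e^{x} + x e^{x} - \frac{2 e^{x}}{3}, which equals f(x).
F(1) = - \frac{14 e}{3}; F(-3/2) = - \frac{193}{6 e^{\frac{3}{2}}}.
Integral = F(1) - F(-3/2) = - \frac{14 e}{3} + \frac{193}{6 e^{\frac{3}{2}}}.

Antiderivative: F(x) = - \frac{\left(12 x^{2} - 27 x + 29\right) e^{x}}{3}; value = - \frac{14 e}{3} + \frac{193}{6 e^{\frac{3}{2}}}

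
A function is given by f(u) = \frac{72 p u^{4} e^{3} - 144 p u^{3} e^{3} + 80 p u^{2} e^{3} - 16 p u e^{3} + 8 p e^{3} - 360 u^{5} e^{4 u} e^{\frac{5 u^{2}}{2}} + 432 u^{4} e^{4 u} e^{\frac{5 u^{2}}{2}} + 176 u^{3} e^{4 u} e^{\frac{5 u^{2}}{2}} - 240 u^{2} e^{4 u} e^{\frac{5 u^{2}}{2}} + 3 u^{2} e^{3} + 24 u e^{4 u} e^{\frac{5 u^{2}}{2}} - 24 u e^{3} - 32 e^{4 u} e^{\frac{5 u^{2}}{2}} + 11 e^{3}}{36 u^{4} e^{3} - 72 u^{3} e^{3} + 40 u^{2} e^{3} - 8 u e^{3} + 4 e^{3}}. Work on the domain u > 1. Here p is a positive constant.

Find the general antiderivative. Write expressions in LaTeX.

F(u) = \frac{8 p u \left(u - 1\right) - 8 \left(u - 1\right) e^{\frac{5 u^{2}}{2} + 4 u - 3} + 4 \left(u - 1\right) \operatorname{atan}{\left(3 u \right)} + 1}{4 \left(u - 1\right)} + C

Check any antiderivative F(u) by computing F'(u) and comparing it with f(u).
Check: d/du[\frac{8 p u \left(u - 1\right) - 8 \left(u - 1\right) e^{\frac{5 u^{2}}{2} + 4 u - 3} + 4 \left(u - 1\right) \operatorname{atan}{\left(3 u \right)} + 1}{4 \left(u - 1\right)}] = \frac{72 p u^{4} - 144 p u^{3} + 80 p u^{2} - 16 p u + 8 p - \frac{360 u^{5} e^{4 u} e^{\frac{5 u^{2}}{2}}}{e^{3}} + \frac{432 u^{4} e^{4 u} e^{\frac{5 u^{2}}{2}}}{e^{3}} + \frac{176 u^{3} e^{4 u} e^{\frac{5 u^{2}}{2}}}{e^{3}} - \frac{240 u^{2} e^{4 u} e^{\frac{5 u^{2}}{2}}}{e^{3}} + 3 u^{2} + \frac{24 u e^{4 u} e^{\frac{5 u^{2}}{2}}}{e^{3}} - 24 u - \frac{32 e^{4 u} e^{\frac{5 u^{2}}{2}}}{e^{3}} + 11}{36 u^{4} - 72 u^{3} + 40 u^{2} - 8 u + 4}, which equals f(u).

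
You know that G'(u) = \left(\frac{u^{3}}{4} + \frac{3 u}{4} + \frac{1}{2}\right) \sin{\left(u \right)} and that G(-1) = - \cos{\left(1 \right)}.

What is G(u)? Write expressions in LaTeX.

G(u) = - \frac{u^{3} \cos{\left(u \right)}}{4} + \frac{3 u^{2} \sin{\left(u \right)}}{4} + \frac{3 u \cos{\left(u \right)}}{4} - \frac{3 \sin{\left(u \right)}}{4} - \frac{\cos{\left(u \right)}}{2}

Any candidate G(u) must reproduce the stated G'(u) exactly.
A general antiderivative is - \frac{u^{3} \cos{\left(u \right)}}{4} + \frac{3 u^{2} \sin{\left(u \right)}}{4} + \frac{3 u \cos{\left(u \right)}}{4} - \frac{3 \sin{\left(u \right)}}{4} - \frac{\cos{\left(u \right)}}{2} + C.
The condition gives C = - \cos{\left(1 \right)} - (- \cos{\left(1 \right)}) = 0.
So G(u) = - \frac{u^{3} \cos{\left(u \right)}}{4} + \frac{3 u^{2} \sin{\left(u \right)}}{4} + \frac{3 u \cos{\left(u \right)}}{4} - \frac{3 \sin{\left(u \right)}}{4} - \frac{\cos{\left(u \right)}}{2}.
Check: d/du[- \frac{u^{3} \cos{\left(u \right)}}{4} + \frac{3 u^{2} \sin{\left(u \right)}}{4} + \frac{3 u \cos{\left(u \right)}}{4} - \frac{3 \sin{\left(u \right)}}{4} - \frac{\cos{\left(u \right)}}{2}] = \frac{u^{3} \sin{\left(u \right)}}{4} + \frac{3 u \sin{\left(u \right)}}{4} + \frac{\sin{\left(u \right)}}{2}, which equals G'(u).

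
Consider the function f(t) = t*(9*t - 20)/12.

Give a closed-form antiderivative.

An antiderivative is F(t) = t**3/4 - 5*t**2/6.

Differentiate the proposed F(t) back; it has to land on f(t) exactly.
Check: d/dt[t**3/4 - 5*t**2/6] = 3*t**2/4 - 5*t/3, which equals f(t).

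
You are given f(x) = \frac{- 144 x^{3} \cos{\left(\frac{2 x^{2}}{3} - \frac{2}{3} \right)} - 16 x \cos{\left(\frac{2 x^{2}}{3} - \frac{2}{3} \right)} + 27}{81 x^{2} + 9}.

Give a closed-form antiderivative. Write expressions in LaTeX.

Whatever form F(x) takes, F'(x) = f(x) is non-negotiable.
Check: d/dx[- \frac{4 \sin{\left(\frac{2 x^{2}}{3} - \frac{2}{3} \right)}}{3} + \operatorname{atan}{\left(3 x \right)}] = \frac{- 144 x^{3} \cos{\left(\frac{2 x^{2}}{3} - \frac{2}{3} \right)} - 16 x \cos{\left(\frac{2 x^{2}}{3} - \frac{2}{3} \right)} + 27}{81 x^{2} + 9} = f(x).

An antiderivative is F(x) = - \frac{4 \sin{\left(\frac{2 x^{2}}{3} - \frac{2}{3} \right)}}{3} + \operatorname{atan}{\left(3 x \right)}.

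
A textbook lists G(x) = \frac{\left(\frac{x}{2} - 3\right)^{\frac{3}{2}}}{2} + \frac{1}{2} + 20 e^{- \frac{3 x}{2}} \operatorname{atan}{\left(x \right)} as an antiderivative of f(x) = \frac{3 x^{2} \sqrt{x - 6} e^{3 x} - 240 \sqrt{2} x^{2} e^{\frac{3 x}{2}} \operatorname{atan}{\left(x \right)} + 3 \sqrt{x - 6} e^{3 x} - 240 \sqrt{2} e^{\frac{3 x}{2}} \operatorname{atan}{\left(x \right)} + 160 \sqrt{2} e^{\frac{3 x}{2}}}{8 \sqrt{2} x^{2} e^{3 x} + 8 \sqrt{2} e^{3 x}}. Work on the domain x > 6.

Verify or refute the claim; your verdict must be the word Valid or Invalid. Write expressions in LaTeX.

d/dx[G] = \frac{3 x^{2} \sqrt{x - 6} e^{3 x} - 240 \sqrt{2} x^{2} e^{\frac{3 x}{2}} \operatorname{atan}{\left(x \right)} + 3 \sqrt{x - 6} e^{3 x} - 240 \sqrt{2} e^{\frac{3 x}{2}} \operatorname{atan}{\left(x \right)} + 160 \sqrt{2} e^{\frac{3 x}{2}}}{8 \sqrt{2} x^{2} e^{3 x} + 8 \sqrt{2} e^{3 x}}
This equals f(x) exactly, so the claim holds.

Valid - the claim checks out under differentiation.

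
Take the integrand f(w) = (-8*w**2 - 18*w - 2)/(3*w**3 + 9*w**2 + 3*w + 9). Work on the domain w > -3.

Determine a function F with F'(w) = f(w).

An antiderivative is F(w) = (-2*log(2*w + 6) - 3*log(2*w**2 + 2))/3.

Since d/dw undoes antidifferentiation here, F'(w) = f(w) is required of F(w).
Check: d/dw[(-2*log(2*w + 6) - 3*log(2*w**2 + 2))/3] = (-8*w**2 - 18*w - 2)/(3*w**3 + 9*w**2 + 3*w + 9) = f(w).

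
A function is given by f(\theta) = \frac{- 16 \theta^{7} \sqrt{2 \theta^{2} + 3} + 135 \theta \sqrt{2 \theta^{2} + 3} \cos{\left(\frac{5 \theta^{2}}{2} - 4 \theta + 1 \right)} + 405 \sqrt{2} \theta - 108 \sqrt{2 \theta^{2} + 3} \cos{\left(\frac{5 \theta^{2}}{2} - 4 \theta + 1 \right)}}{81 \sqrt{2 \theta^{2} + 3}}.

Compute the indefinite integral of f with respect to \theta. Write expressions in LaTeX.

Recover f(\theta) by differentiating a candidate F(\theta); any mismatch rules it out.
Check: d/d\theta[\frac{- 4 \theta^{8} + 405 \sqrt{2} \sqrt{2 \theta^{2} + 3} + 54 \sin{\left(\frac{5 \theta^{2}}{2} - 4 \theta + 1 \right)}}{162}] = \frac{- 16 \theta^{7} \sqrt{2 \theta^{2} + 3} + 135 \theta \sqrt{2 \theta^{2} + 3} \cos{\left(\frac{5 \theta^{2}}{2} - 4 \theta + 1 \right)} + 405 \sqrt{2} \theta - 108 \sqrt{2 \theta^{2} + 3} \cos{\left(\frac{5 \theta^{2}}{2} - 4 \theta + 1 \right)}}{81 \sqrt{2 \theta^{2} + 3}} = f(\theta).

F(\theta) = \frac{- 4 \theta^{8} + 405 \sqrt{2} \sqrt{2 \theta^{2} + 3} + 54 \sin{\left(\frac{5 \theta^{2}}{2} - 4 \theta + 1 \right)}}{162} + C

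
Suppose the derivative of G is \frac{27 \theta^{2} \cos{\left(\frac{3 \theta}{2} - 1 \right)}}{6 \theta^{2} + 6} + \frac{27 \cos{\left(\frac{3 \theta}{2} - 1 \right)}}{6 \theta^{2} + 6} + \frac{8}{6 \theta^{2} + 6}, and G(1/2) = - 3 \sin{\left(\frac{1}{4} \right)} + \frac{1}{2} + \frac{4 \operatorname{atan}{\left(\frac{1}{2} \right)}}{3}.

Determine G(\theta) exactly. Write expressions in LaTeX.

The integrand splits into summands that can be handled one at a time.
A general antiderivative is 3 \sin{\left(\frac{3 \theta}{2} - 1 \right)} + \frac{4 \operatorname{atan}{\left(\theta \right)}}{3} + C.
The condition gives C = - 3 \sin{\left(\frac{1}{4} \right)} + \frac{1}{2} + \frac{4 \operatorname{atan}{\left(\frac{1}{2} \right)}}{3} - (- 3 \sin{\left(\frac{1}{4} \right)} + \frac{4 \operatorname{atan}{\left(\frac{1}{2} \right)}}{3}) = \frac{1}{2}.
So G(\theta) = 3 \sin{\left(\frac{3 \theta}{2} - 1 \right)} + \frac{4 \operatorname{atan}{\left(\theta \right)}}{3} + \frac{1}{2}.
Check: d/d\theta[3 \sin{\left(\frac{3 \theta}{2} - 1 \right)} + \frac{4 \operatorname{atan}{\left(\theta \right)}}{3} + \frac{1}{2}] = \frac{27 \theta^{2} \cos{\left(\frac{3 \theta}{2} - 1 \right)} + 27 \cos{\left(\frac{3 \theta}{2} - 1 \right)} + 8}{6 \theta^{2} + 6}, which equals G'(\theta).

G(\theta) = 3 \sin{\left(\frac{3 \theta}{2} - 1 \right)} + \frac{4 \operatorname{atan}{\left(\theta \right)}}{3} + \frac{1}{2}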